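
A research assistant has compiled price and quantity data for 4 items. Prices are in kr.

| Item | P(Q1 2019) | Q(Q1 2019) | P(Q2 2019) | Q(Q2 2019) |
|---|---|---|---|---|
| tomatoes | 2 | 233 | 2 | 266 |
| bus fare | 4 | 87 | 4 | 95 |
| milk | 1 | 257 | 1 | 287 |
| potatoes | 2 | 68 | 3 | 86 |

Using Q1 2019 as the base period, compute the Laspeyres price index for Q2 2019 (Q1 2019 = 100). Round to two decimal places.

105.63

Laspeyres price index uses base-period quantities as weights.
ΣP(Q2 2019)·Q(Q1 2019) = 2×233 + 4×87 + 1×257 + 3×68 = 466 + 348 + 257 + 204 = 1275
ΣP(Q1 2019)·Q(Q1 2019) = 2×233 + 4×87 + 1×257 + 2×68 = 466 + 348 + 257 + 136 = 1207
Index = 1275 / 1207 × 100 = 105.6338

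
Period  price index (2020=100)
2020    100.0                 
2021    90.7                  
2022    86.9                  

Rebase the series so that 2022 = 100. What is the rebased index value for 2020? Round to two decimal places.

Rebased(2020) = 100.0 / 86.9 × 100 = 115.0748

115.07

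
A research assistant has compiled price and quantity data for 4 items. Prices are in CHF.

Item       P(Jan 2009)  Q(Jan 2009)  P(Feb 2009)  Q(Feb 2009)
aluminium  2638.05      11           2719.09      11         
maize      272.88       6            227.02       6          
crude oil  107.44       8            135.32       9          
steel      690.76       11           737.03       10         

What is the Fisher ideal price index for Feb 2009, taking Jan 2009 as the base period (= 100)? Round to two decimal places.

Laspeyres component (base-period weights):
ΣP(Feb 2009)Q(Jan 2009) = 2719.09×11 + 227.02×6 + 135.32×8 + 737.03×11 = 29909.99 + 1362.12 + 1082.56 + 8107.33 = 40462
ΣP(Jan 2009)Q(Jan 2009) = 2638.05×11 + 272.88×6 + 107.44×8 + 690.76×11 = 29018.55 + 1637.28 + 859.52 + 7598.36 = 39113.71
L = 40462 / 39113.71 × 100 = 103.4471
Paasche component (current-period weights):
ΣP(Feb 2009)Q(Feb 2009) = 2719.09×11 + 227.02×6 + 135.32×9 + 737.03×10 = 29909.99 + 1362.12 + 1217.88 + 7370.3 = 39860.29
ΣP(Jan 2009)Q(Feb 2009) = 2638.05×11 + 272.88×6 + 107.44×9 + 690.76×10 = 29018.55 + 1637.28 + 966.96 + 6907.6 = 38530.39
P = 39860.29 / 38530.39 × 100 = 103.4516
Fisher = √(L × P) = √(103.4471 × 103.4516) = 103.4493

103.45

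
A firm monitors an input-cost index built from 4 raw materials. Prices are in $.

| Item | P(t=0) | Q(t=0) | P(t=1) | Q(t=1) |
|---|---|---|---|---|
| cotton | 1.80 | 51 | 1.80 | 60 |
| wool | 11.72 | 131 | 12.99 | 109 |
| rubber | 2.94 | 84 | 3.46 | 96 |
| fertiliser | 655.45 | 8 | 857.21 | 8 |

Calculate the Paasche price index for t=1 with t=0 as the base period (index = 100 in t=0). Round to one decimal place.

126.1

Paasche price index uses current-period quantities as weights.
ΣP(t=1)·Q(t=1) = 1.80×60 + 12.99×109 + 3.46×96 + 857.21×8 = 108 + 1415.91 + 332.16 + 6857.68 = 8713.75
ΣP(t=0)·Q(t=1) = 1.80×60 + 11.72×109 + 2.94×96 + 655.45×8 = 108 + 1277.48 + 282.24 + 5243.6 = 6911.32
Index = 8713.75 / 6911.32 × 100 = 126.0794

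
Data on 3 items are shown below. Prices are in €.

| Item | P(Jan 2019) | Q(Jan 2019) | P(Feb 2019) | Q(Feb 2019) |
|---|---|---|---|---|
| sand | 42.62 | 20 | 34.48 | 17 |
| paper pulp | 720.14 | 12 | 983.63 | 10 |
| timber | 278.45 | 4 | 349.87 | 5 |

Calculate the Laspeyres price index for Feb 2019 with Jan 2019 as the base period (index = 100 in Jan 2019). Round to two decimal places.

Laspeyres price index uses base-period quantities as weights.
ΣP(Feb 2019)·Q(Jan 2019) = 34.48×20 + 983.63×12 + 349.87×4 = 689.6 + 11803.56 + 1399.48 = 13892.64
ΣP(Jan 2019)·Q(Jan 2019) = 42.62×20 + 720.14×12 + 278.45×4 = 852.4 + 8641.68 + 1113.8 = 10607.88
Index = 13892.64 / 10607.88 × 100 = 130.9653

130.97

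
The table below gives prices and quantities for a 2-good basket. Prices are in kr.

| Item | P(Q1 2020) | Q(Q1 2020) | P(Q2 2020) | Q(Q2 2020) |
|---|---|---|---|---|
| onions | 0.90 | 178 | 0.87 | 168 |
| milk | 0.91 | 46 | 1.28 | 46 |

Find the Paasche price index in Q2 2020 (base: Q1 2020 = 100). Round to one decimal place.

Paasche price index uses current-period quantities as weights.
ΣP(Q2 2020)·Q(Q2 2020) = 0.87×168 + 1.28×46 = 146.16 + 58.88 = 205.04
ΣP(Q1 2020)·Q(Q2 2020) = 0.90×168 + 0.91×46 = 151.2 + 41.86 = 193.06
Index = 205.04 / 193.06 × 100 = 106.2053

106.2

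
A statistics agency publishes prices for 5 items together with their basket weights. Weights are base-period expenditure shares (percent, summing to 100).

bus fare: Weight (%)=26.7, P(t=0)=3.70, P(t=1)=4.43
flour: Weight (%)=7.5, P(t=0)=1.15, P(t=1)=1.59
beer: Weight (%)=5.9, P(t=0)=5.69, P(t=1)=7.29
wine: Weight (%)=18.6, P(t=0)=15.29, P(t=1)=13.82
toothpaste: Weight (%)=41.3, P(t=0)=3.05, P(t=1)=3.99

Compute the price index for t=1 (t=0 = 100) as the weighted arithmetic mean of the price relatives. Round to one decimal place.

bus fare: 26.7 × (4.43/3.70) = 26.7 × 1.197297 = 31.9678
flour: 7.5 × (1.59/1.15) = 7.5 × 1.382609 = 10.3696
beer: 5.9 × (7.29/5.69) = 5.9 × 1.281195 = 7.5591
wine: 18.6 × (13.82/15.29) = 18.6 × 0.903859 = 16.8118
toothpaste: 41.3 × (3.99/3.05) = 41.3 × 1.308197 = 54.0285
Index = Σ wᵢ·(p₁ᵢ/p₀ᵢ) = 31.9678 + 10.3696 + 7.5591 + 16.8118 + 54.0285 = 120.7368

120.7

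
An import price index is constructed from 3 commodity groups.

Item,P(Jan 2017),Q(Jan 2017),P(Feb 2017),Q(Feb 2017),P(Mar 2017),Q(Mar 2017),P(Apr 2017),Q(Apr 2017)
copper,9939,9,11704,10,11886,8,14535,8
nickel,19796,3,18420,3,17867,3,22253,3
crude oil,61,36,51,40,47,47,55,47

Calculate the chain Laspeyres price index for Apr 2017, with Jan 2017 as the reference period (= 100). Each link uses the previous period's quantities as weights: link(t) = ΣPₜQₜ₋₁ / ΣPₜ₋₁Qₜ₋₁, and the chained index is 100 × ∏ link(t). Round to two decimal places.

132.30

Link Jan 2017→Feb 2017:
ΣP(Feb 2017)Q(Jan 2017) = 11704×9 + 18420×3 + 51×36 = 105336 + 55260 + 1836 = 162432
ΣP(Jan 2017)Q(Jan 2017) = 9939×9 + 19796×3 + 61×36 = 89451 + 59388 + 2196 = 151035
link = 162432/151035 = 1.075459
Link Feb 2017→Mar 2017:
ΣP(Mar 2017)Q(Feb 2017) = 11886×10 + 17867×3 + 47×40 = 118860 + 53601 + 1880 = 174341
ΣP(Feb 2017)Q(Feb 2017) = 11704×10 + 18420×3 + 51×40 = 117040 + 55260 + 2040 = 174340
link = 174341/174340 = 1.000006
Link Mar 2017→Apr 2017:
ΣP(Apr 2017)Q(Mar 2017) = 14535×8 + 22253×3 + 55×47 = 116280 + 66759 + 2585 = 185624
ΣP(Mar 2017)Q(Mar 2017) = 11886×8 + 17867×3 + 47×47 = 95088 + 53601 + 2209 = 150898
link = 185624/150898 = 1.230129
Chained index = 100 × 1.075459 × 1.000006 × 1.230129 = 132.2961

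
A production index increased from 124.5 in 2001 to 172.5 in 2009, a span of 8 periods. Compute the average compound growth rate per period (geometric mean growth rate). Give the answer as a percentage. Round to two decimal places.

4.16%

Growth factor = (172.5/124.5)^(1/8) = (1.385542)^(1/8) = 1.041604
Growth rate = 1.041604 − 1 = 0.041604 = 4.1604%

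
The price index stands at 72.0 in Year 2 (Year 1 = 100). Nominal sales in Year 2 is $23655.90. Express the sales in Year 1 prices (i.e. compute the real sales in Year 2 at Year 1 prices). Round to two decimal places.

Real = Nominal ÷ (Index/100) = 23655.90 ÷ (72.0/100)
     = 23655.90 ÷ 0.720 = 32855.4167

32855.42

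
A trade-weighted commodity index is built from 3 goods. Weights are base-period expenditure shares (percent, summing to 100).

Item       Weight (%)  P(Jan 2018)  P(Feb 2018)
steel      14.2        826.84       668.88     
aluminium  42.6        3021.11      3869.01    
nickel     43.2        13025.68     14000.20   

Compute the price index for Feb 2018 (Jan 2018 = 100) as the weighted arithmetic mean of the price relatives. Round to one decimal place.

112.5

steel: 14.2 × (668.88/826.84) = 14.2 × 0.808959 = 11.4872
aluminium: 42.6 × (3869.01/3021.11) = 42.6 × 1.280658 = 54.5560
nickel: 43.2 × (14000.20/13025.68) = 43.2 × 1.074815 = 46.4320
Index = Σ wᵢ·(p₁ᵢ/p₀ᵢ) = 11.4872 + 54.5560 + 46.4320 = 112.4753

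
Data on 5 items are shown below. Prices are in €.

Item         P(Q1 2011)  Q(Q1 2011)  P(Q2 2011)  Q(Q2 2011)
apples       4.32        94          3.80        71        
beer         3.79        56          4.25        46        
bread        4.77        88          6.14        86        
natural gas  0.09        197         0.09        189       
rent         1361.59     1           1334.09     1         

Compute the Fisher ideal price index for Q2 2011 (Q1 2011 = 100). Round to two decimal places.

Laspeyres component (base-period weights):
ΣP(Q2 2011)Q(Q1 2011) = 3.80×94 + 4.25×56 + 6.14×88 + 0.09×197 + 1334.09×1 = 357.2 + 238 + 540.32 + 17.73 + 1334.09 = 2487.34
ΣP(Q1 2011)Q(Q1 2011) = 4.32×94 + 3.79×56 + 4.77×88 + 0.09×197 + 1361.59×1 = 406.08 + 212.24 + 419.76 + 17.73 + 1361.59 = 2417.4
L = 2487.34 / 2417.4 × 100 = 102.8932
Paasche component (current-period weights):
ΣP(Q2 2011)Q(Q2 2011) = 3.80×71 + 4.25×46 + 6.14×86 + 0.09×189 + 1334.09×1 = 269.8 + 195.5 + 528.04 + 17.01 + 1334.09 = 2344.44
ΣP(Q1 2011)Q(Q2 2011) = 4.32×71 + 3.79×46 + 4.77×86 + 0.09×189 + 1361.59×1 = 306.72 + 174.34 + 410.22 + 17.01 + 1361.59 = 2269.88
P = 2344.44 / 2269.88 × 100 = 103.2848
Fisher = √(L × P) = √(102.8932 × 103.2848) = 103.0888

103.09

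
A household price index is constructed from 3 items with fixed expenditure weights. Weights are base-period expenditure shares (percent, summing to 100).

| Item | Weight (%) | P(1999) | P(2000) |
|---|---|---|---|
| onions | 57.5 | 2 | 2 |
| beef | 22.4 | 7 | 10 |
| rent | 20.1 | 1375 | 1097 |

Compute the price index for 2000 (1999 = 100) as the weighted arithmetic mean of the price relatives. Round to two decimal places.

105.54

onions: 57.5 × (2/2) = 57.5 × 1.000000 = 57.5000
beef: 22.4 × (10/7) = 22.4 × 1.428571 = 32.0000
rent: 20.1 × (1097/1375) = 20.1 × 0.797818 = 16.0361
Index = Σ wᵢ·(p₁ᵢ/p₀ᵢ) = 57.5000 + 32.0000 + 16.0361 = 105.5361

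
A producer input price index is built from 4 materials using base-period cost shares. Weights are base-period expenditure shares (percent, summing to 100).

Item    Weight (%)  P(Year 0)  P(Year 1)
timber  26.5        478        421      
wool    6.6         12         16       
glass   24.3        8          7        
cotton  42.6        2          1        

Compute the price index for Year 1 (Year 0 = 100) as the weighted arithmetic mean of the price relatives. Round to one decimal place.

timber: 26.5 × (421/478) = 26.5 × 0.880753 = 23.3400
wool: 6.6 × (16/12) = 6.6 × 1.333333 = 8.8000
glass: 24.3 × (7/8) = 24.3 × 0.875000 = 21.2625
cotton: 42.6 × (1/2) = 42.6 × 0.500000 = 21.3000
Index = Σ wᵢ·(p₁ᵢ/p₀ᵢ) = 23.3400 + 8.8000 + 21.2625 + 21.3000 = 74.7025

74.7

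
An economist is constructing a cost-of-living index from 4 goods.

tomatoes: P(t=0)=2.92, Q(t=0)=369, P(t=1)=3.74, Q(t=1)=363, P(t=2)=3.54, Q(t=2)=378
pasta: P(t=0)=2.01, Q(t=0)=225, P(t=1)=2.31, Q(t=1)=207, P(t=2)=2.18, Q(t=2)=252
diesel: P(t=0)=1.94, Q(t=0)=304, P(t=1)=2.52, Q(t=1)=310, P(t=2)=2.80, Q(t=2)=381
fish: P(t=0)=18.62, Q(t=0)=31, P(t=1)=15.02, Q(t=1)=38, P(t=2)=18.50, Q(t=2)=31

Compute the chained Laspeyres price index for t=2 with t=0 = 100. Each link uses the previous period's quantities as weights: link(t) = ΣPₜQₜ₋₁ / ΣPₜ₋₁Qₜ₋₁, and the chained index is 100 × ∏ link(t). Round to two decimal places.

120.48

Link t=0→t=1:
ΣP(t=1)Q(t=0) = 3.74×369 + 2.31×225 + 2.52×304 + 15.02×31 = 1380.06 + 519.75 + 766.08 + 465.62 = 3131.51
ΣP(t=0)Q(t=0) = 2.92×369 + 2.01×225 + 1.94×304 + 18.62×31 = 1077.48 + 452.25 + 589.76 + 577.22 = 2696.71
link = 3131.51/2696.71 = 1.161234
Link t=1→t=2:
ΣP(t=2)Q(t=1) = 3.54×363 + 2.18×207 + 2.80×310 + 18.50×38 = 1285.02 + 451.26 + 868 + 703 = 3307.28
ΣP(t=1)Q(t=1) = 3.74×363 + 2.31×207 + 2.52×310 + 15.02×38 = 1357.62 + 478.17 + 781.2 + 570.76 = 3187.75
link = 3307.28/3187.75 = 1.037497
Chained index = 100 × 1.161234 × 1.037497 = 120.4776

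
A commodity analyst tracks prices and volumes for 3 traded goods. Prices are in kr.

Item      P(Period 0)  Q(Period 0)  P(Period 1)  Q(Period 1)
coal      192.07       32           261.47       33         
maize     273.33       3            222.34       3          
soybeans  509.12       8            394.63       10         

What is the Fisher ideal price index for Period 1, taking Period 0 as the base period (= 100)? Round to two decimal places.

109.26

Laspeyres component (base-period weights):
ΣP(Period 1)Q(Period 0) = 261.47×32 + 222.34×3 + 394.63×8 = 8367.04 + 667.02 + 3157.04 = 12191.1
ΣP(Period 0)Q(Period 0) = 192.07×32 + 273.33×3 + 509.12×8 = 6146.24 + 819.99 + 4072.96 = 11039.19
L = 12191.1 / 11039.19 × 100 = 110.4347
Paasche component (current-period weights):
ΣP(Period 1)Q(Period 1) = 261.47×33 + 222.34×3 + 394.63×10 = 8628.51 + 667.02 + 3946.3 = 13241.83
ΣP(Period 0)Q(Period 1) = 192.07×33 + 273.33×3 + 509.12×10 = 6338.31 + 819.99 + 5091.2 = 12249.5
P = 13241.83 / 12249.5 × 100 = 108.1010
Fisher = √(L × P) = √(110.4347 × 108.1010) = 109.2616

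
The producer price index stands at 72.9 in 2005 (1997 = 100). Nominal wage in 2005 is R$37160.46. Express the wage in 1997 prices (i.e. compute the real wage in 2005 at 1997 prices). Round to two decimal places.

Real = Nominal ÷ (Index/100) = 37160.46 ÷ (72.9/100)
     = 37160.46 ÷ 0.729 = 50974.5679

50974.57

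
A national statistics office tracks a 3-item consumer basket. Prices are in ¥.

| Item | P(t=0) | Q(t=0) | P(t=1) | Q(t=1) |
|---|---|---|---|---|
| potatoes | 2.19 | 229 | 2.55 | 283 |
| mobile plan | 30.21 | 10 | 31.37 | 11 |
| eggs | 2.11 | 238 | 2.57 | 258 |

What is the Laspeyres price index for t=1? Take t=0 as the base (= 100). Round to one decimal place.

115.6

Laspeyres price index uses base-period quantities as weights.
ΣP(t=1)·Q(t=0) = 2.55×229 + 31.37×10 + 2.57×238 = 583.95 + 313.7 + 611.66 = 1509.31
ΣP(t=0)·Q(t=0) = 2.19×229 + 30.21×10 + 2.11×238 = 501.51 + 302.1 + 502.18 = 1305.79
Index = 1509.31 / 1305.79 × 100 = 115.5860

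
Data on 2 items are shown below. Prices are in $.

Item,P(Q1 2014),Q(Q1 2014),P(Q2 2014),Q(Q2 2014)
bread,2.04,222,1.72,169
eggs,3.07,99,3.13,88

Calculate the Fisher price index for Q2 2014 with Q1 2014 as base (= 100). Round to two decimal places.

91.73

Laspeyres component (base-period weights):
ΣP(Q2 2014)Q(Q1 2014) = 1.72×222 + 3.13×99 = 381.84 + 309.87 = 691.71
ΣP(Q1 2014)Q(Q1 2014) = 2.04×222 + 3.07×99 = 452.88 + 303.93 = 756.81
L = 691.71 / 756.81 × 100 = 91.3981
Paasche component (current-period weights):
ΣP(Q2 2014)Q(Q2 2014) = 1.72×169 + 3.13×88 = 290.68 + 275.44 = 566.12
ΣP(Q1 2014)Q(Q2 2014) = 2.04×169 + 3.07×88 = 344.76 + 270.16 = 614.92
P = 566.12 / 614.92 × 100 = 92.0640
Fisher = √(L × P) = √(91.3981 × 92.0640) = 91.7305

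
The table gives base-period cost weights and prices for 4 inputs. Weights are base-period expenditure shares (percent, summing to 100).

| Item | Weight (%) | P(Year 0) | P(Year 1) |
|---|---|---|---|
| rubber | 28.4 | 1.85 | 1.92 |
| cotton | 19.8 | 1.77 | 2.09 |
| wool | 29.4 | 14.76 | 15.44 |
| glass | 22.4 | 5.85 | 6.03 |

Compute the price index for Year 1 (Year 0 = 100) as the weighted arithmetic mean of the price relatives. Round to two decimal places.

rubber: 28.4 × (1.92/1.85) = 28.4 × 1.037838 = 29.4746
cotton: 19.8 × (2.09/1.77) = 19.8 × 1.180791 = 23.3797
wool: 29.4 × (15.44/14.76) = 29.4 × 1.046070 = 30.7545
glass: 22.4 × (6.03/5.85) = 22.4 × 1.030769 = 23.0892
Index = Σ wᵢ·(p₁ᵢ/p₀ᵢ) = 29.4746 + 23.3797 + 30.7545 + 23.0892 = 106.6980

106.70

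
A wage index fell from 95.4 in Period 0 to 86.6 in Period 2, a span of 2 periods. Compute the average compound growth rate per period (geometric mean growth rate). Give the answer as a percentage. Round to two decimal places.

Growth factor = (86.6/95.4)^(1/2) = (0.907757)^(1/2) = 0.952763
Growth rate = 0.952763 − 1 = -0.047237 = -4.7237%

-4.72%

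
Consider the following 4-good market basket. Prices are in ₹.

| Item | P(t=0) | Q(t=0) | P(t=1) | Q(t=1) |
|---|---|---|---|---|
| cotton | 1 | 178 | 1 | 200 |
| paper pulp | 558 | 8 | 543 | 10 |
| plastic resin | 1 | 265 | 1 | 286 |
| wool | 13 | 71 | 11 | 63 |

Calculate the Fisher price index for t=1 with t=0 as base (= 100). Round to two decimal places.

Laspeyres component (base-period weights):
ΣP(t=1)Q(t=0) = 1×178 + 543×8 + 1×265 + 11×71 = 178 + 4344 + 265 + 781 = 5568
ΣP(t=0)Q(t=0) = 1×178 + 558×8 + 1×265 + 13×71 = 178 + 4464 + 265 + 923 = 5830
L = 5568 / 5830 × 100 = 95.5060
Paasche component (current-period weights):
ΣP(t=1)Q(t=1) = 1×200 + 543×10 + 1×286 + 11×63 = 200 + 5430 + 286 + 693 = 6609
ΣP(t=0)Q(t=1) = 1×200 + 558×10 + 1×286 + 13×63 = 200 + 5580 + 286 + 819 = 6885
P = 6609 / 6885 × 100 = 95.9913
Fisher = √(L × P) = √(95.5060 × 95.9913) = 95.7483

95.75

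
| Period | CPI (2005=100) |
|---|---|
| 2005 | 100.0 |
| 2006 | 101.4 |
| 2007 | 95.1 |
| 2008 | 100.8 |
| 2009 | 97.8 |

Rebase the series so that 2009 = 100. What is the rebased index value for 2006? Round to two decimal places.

103.68

Rebased(2006) = 101.4 / 97.8 × 100 = 103.6810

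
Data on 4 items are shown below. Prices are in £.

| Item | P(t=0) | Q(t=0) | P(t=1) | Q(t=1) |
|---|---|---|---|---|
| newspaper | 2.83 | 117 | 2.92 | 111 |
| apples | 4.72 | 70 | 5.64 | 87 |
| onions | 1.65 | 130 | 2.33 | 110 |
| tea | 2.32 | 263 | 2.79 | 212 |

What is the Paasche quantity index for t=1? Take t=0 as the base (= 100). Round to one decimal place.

Paasche quantity index uses current-period prices as weights.
ΣP(t=1)·Q(t=1) = 2.92×111 + 5.64×87 + 2.33×110 + 2.79×212 = 324.12 + 490.68 + 256.3 + 591.48 = 1662.58
ΣP(t=1)·Q(t=0) = 2.92×117 + 5.64×70 + 2.33×130 + 2.79×263 = 341.64 + 394.8 + 302.9 + 733.77 = 1773.11
Index = 1662.58 / 1773.11 × 100 = 93.7663

93.8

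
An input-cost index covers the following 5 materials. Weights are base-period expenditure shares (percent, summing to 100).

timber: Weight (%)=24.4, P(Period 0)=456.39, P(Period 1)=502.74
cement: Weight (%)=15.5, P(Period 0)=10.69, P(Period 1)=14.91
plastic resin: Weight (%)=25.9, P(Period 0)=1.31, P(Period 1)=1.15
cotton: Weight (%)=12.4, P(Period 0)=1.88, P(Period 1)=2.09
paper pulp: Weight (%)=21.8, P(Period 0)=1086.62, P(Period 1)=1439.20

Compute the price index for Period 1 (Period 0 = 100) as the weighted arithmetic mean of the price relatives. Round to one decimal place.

timber: 24.4 × (502.74/456.39) = 24.4 × 1.101558 = 26.8780
cement: 15.5 × (14.91/10.69) = 15.5 × 1.394761 = 21.6188
plastic resin: 25.9 × (1.15/1.31) = 25.9 × 0.877863 = 22.7366
cotton: 12.4 × (2.09/1.88) = 12.4 × 1.111702 = 13.7851
paper pulp: 21.8 × (1439.20/1086.62) = 21.8 × 1.324474 = 28.8735
Index = Σ wᵢ·(p₁ᵢ/p₀ᵢ) = 26.8780 + 21.6188 + 22.7366 + 13.7851 + 28.8735 = 113.8921

113.9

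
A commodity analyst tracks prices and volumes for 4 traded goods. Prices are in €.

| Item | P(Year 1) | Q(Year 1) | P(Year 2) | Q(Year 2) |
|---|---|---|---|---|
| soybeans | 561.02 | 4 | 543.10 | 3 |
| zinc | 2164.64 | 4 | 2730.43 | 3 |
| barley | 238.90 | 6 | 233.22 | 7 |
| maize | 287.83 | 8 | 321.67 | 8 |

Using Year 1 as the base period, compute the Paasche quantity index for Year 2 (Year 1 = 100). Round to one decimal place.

82.2

Paasche quantity index uses current-period prices as weights.
ΣP(Year 2)·Q(Year 2) = 543.10×3 + 2730.43×3 + 233.22×7 + 321.67×8 = 1629.3 + 8191.29 + 1632.54 + 2573.36 = 14026.49
ΣP(Year 2)·Q(Year 1) = 543.10×4 + 2730.43×4 + 233.22×6 + 321.67×8 = 2172.4 + 10921.72 + 1399.32 + 2573.36 = 17066.8
Index = 14026.49 / 17066.8 × 100 = 82.1858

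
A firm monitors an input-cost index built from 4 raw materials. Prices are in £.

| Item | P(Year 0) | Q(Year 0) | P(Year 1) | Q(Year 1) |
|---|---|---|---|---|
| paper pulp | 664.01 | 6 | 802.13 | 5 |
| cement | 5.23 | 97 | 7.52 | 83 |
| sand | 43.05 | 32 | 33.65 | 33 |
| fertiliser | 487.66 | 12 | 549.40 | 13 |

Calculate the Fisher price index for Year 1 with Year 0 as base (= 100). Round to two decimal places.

112.32

Laspeyres component (base-period weights):
ΣP(Year 1)Q(Year 0) = 802.13×6 + 7.52×97 + 33.65×32 + 549.40×12 = 4812.78 + 729.44 + 1076.8 + 6592.8 = 13211.82
ΣP(Year 0)Q(Year 0) = 664.01×6 + 5.23×97 + 43.05×32 + 487.66×12 = 3984.06 + 507.31 + 1377.6 + 5851.92 = 11720.89
L = 13211.82 / 11720.89 × 100 = 112.7203
Paasche component (current-period weights):
ΣP(Year 1)Q(Year 1) = 802.13×5 + 7.52×83 + 33.65×33 + 549.40×13 = 4010.65 + 624.16 + 1110.45 + 7142.2 = 12887.46
ΣP(Year 0)Q(Year 1) = 664.01×5 + 5.23×83 + 43.05×33 + 487.66×13 = 3320.05 + 434.09 + 1420.65 + 6339.58 = 11514.37
P = 12887.46 / 11514.37 × 100 = 111.9250
Fisher = √(L × P) = √(112.7203 × 111.9250) = 112.3219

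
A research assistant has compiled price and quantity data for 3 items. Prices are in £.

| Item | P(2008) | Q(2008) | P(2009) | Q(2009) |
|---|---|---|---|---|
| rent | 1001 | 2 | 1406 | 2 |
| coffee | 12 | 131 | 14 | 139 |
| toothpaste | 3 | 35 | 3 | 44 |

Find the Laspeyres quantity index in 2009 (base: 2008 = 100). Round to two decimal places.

103.34

Laspeyres quantity index uses base-period prices as weights.
ΣP(2008)·Q(2009) = 1001×2 + 12×139 + 3×44 = 2002 + 1668 + 132 = 3802
ΣP(2008)·Q(2008) = 1001×2 + 12×131 + 3×35 = 2002 + 1572 + 105 = 3679
Index = 3802 / 3679 × 100 = 103.3433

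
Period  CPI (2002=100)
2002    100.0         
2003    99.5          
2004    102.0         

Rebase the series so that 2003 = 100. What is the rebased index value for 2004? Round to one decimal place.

Rebased(2004) = 102.0 / 99.5 × 100 = 102.5126

102.5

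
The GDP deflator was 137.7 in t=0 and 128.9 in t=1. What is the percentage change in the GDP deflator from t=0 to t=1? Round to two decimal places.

Change = (128.9 − 137.7) / 137.7 × 100
       = -8.8 / 137.7 × 100 = -6.3907%

-6.39%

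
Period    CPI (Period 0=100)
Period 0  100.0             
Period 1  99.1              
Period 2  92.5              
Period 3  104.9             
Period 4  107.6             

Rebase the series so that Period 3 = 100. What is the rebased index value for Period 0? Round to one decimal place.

95.3

Rebased(Period 0) = 100.0 / 104.9 × 100 = 95.3289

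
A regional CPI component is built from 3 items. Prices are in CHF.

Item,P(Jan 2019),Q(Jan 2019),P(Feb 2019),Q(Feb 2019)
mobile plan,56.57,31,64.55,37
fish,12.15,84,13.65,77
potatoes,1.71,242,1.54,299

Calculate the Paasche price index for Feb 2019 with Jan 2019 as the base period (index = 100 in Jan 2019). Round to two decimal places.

110.17

Paasche price index uses current-period quantities as weights.
ΣP(Feb 2019)·Q(Feb 2019) = 64.55×37 + 13.65×77 + 1.54×299 = 2388.35 + 1051.05 + 460.46 = 3899.86
ΣP(Jan 2019)·Q(Feb 2019) = 56.57×37 + 12.15×77 + 1.71×299 = 2093.09 + 935.55 + 511.29 = 3539.93
Index = 3899.86 / 3539.93 × 100 = 110.1677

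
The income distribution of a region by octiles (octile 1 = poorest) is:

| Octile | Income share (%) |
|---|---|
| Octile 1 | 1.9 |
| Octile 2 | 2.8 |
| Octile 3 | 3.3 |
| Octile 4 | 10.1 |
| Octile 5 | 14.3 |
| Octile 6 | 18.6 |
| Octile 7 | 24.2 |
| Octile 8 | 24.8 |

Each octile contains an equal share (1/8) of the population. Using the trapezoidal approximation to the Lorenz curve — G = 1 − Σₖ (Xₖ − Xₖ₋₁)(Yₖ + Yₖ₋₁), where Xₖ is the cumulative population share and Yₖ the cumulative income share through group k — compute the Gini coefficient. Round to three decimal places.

Cumulative income shares Yₖ: 0.0190, 0.0470, 0.0800, 0.1810, 0.3240, 0.5100, 0.7520, 1.0000
Σ (Xₖ−Xₖ₋₁)(Yₖ+Yₖ₋₁) = (1/8)(0.0190+0.0000) + (1/8)(0.0470+0.0190) + (1/8)(0.0800+0.0470) + (1/8)(0.1810+0.0800) + (1/8)(0.3240+0.1810) + (1/8)(0.5100+0.3240) + (1/8)(0.7520+0.5100) + (1/8)(1.0000+0.7520)
  = 0.0024 + 0.0083 + 0.0159 + 0.0326 + 0.0631 + 0.1043 + 0.1578 + 0.2190 = 0.6033
G = 1 − 0.6033 = 0.3967

0.397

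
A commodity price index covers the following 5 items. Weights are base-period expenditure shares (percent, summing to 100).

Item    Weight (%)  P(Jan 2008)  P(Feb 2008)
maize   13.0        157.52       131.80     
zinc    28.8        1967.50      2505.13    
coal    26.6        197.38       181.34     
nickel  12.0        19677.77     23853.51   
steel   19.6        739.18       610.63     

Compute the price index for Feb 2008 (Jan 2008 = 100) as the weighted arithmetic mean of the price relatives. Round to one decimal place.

maize: 13.0 × (131.80/157.52) = 13.0 × 0.836719 = 10.8773
zinc: 28.8 × (2505.13/1967.50) = 28.8 × 1.273255 = 36.6698
coal: 26.6 × (181.34/197.38) = 26.6 × 0.918735 = 24.4384
nickel: 12.0 × (23853.51/19677.77) = 12.0 × 1.212206 = 14.5465
steel: 19.6 × (610.63/739.18) = 19.6 × 0.826091 = 16.1914
Index = Σ wᵢ·(p₁ᵢ/p₀ᵢ) = 10.8773 + 36.6698 + 24.4384 + 14.5465 + 16.1914 = 102.7233

102.7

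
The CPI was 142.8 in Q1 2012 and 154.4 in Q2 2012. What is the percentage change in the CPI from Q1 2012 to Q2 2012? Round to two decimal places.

8.12%

Change = (154.4 − 142.8) / 142.8 × 100
       = 11.6 / 142.8 × 100 = 8.1232%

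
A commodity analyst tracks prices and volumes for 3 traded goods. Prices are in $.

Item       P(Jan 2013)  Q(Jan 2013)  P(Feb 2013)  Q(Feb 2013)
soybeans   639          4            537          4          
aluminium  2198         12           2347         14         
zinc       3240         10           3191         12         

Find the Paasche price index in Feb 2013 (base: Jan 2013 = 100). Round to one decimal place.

Paasche price index uses current-period quantities as weights.
ΣP(Feb 2013)·Q(Feb 2013) = 537×4 + 2347×14 + 3191×12 = 2148 + 32858 + 38292 = 73298
ΣP(Jan 2013)·Q(Feb 2013) = 639×4 + 2198×14 + 3240×12 = 2556 + 30772 + 38880 = 72208
Index = 73298 / 72208 × 100 = 101.5095

101.5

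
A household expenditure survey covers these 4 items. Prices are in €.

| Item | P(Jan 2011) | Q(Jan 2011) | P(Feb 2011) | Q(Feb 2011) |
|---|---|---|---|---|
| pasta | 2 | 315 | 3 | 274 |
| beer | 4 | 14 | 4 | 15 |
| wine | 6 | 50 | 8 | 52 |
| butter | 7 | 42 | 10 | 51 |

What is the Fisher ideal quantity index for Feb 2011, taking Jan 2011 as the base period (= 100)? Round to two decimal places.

Laspeyres component (base-period weights):
ΣP(Jan 2011)Q(Feb 2011) = 2×274 + 4×15 + 6×52 + 7×51 = 548 + 60 + 312 + 357 = 1277
ΣP(Jan 2011)Q(Jan 2011) = 2×315 + 4×14 + 6×50 + 7×42 = 630 + 56 + 300 + 294 = 1280
L = 1277 / 1280 × 100 = 99.7656
Paasche component (current-period weights):
ΣP(Feb 2011)Q(Feb 2011) = 3×274 + 4×15 + 8×52 + 10×51 = 822 + 60 + 416 + 510 = 1808
ΣP(Feb 2011)Q(Jan 2011) = 3×315 + 4×14 + 8×50 + 10×42 = 945 + 56 + 400 + 420 = 1821
P = 1808 / 1821 × 100 = 99.2861
Fisher = √(L × P) = √(99.7656 × 99.2861) = 99.5256

99.53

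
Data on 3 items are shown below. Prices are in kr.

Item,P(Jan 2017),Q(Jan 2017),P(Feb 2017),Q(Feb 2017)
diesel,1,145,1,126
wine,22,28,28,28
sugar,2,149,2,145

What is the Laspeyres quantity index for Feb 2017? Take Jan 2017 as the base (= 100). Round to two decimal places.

97.45

Laspeyres quantity index uses base-period prices as weights.
ΣP(Jan 2017)·Q(Feb 2017) = 1×126 + 22×28 + 2×145 = 126 + 616 + 290 = 1032
ΣP(Jan 2017)·Q(Jan 2017) = 1×145 + 22×28 + 2×149 = 145 + 616 + 298 = 1059
Index = 1032 / 1059 × 100 = 97.4504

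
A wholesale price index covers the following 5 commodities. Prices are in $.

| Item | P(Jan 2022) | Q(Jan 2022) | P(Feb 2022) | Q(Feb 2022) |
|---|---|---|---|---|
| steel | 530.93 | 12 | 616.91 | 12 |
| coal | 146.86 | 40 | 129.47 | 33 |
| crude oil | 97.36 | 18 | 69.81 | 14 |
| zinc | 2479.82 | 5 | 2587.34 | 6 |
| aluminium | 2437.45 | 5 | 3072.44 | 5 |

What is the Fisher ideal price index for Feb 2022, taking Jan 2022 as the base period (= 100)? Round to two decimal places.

109.51

Laspeyres component (base-period weights):
ΣP(Feb 2022)Q(Jan 2022) = 616.91×12 + 129.47×40 + 69.81×18 + 2587.34×5 + 3072.44×5 = 7402.92 + 5178.8 + 1256.58 + 12936.7 + 15362.2 = 42137.2
ΣP(Jan 2022)Q(Jan 2022) = 530.93×12 + 146.86×40 + 97.36×18 + 2479.82×5 + 2437.45×5 = 6371.16 + 5874.4 + 1752.48 + 12399.1 + 12187.25 = 38584.39
L = 42137.2 / 38584.39 × 100 = 109.2079
Paasche component (current-period weights):
ΣP(Feb 2022)Q(Feb 2022) = 616.91×12 + 129.47×33 + 69.81×14 + 2587.34×6 + 3072.44×5 = 7402.92 + 4272.51 + 977.34 + 15524.04 + 15362.2 = 43539.01
ΣP(Jan 2022)Q(Feb 2022) = 530.93×12 + 146.86×33 + 97.36×14 + 2479.82×6 + 2437.45×5 = 6371.16 + 4846.38 + 1363.04 + 14878.92 + 12187.25 = 39646.75
P = 43539.01 / 39646.75 × 100 = 109.8173
Fisher = √(L × P) = √(109.2079 × 109.8173) = 109.5122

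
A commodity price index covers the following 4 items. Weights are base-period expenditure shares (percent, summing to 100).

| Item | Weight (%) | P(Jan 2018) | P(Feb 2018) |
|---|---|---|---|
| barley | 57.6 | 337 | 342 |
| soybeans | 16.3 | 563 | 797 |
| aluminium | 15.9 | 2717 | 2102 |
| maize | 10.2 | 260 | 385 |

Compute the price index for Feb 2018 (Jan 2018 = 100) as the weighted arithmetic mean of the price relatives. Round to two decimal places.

barley: 57.6 × (342/337) = 57.6 × 1.014837 = 58.4546
soybeans: 16.3 × (797/563) = 16.3 × 1.415631 = 23.0748
aluminium: 15.9 × (2102/2717) = 15.9 × 0.773647 = 12.3010
maize: 10.2 × (385/260) = 10.2 × 1.480769 = 15.1038
Index = Σ wᵢ·(p₁ᵢ/p₀ᵢ) = 58.4546 + 23.0748 + 12.3010 + 15.1038 = 108.9342

108.93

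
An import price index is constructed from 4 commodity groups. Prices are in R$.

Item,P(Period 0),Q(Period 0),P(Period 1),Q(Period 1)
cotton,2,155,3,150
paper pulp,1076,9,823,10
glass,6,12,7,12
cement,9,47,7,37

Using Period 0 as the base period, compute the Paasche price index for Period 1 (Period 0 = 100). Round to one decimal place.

Paasche price index uses current-period quantities as weights.
ΣP(Period 1)·Q(Period 1) = 3×150 + 823×10 + 7×12 + 7×37 = 450 + 8230 + 84 + 259 = 9023
ΣP(Period 0)·Q(Period 1) = 2×150 + 1076×10 + 6×12 + 9×37 = 300 + 10760 + 72 + 333 = 11465
Index = 9023 / 11465 × 100 = 78.7004

78.7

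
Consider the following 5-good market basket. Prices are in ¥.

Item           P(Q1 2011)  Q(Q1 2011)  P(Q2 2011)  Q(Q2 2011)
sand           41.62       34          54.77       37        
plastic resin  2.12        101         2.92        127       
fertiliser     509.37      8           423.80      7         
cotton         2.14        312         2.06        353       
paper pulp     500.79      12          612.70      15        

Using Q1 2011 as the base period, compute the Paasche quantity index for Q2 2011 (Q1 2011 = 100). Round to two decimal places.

112.84

Paasche quantity index uses current-period prices as weights.
ΣP(Q2 2011)·Q(Q2 2011) = 54.77×37 + 2.92×127 + 423.80×7 + 2.06×353 + 612.70×15 = 2026.49 + 370.84 + 2966.6 + 727.18 + 9190.5 = 15281.61
ΣP(Q2 2011)·Q(Q1 2011) = 54.77×34 + 2.92×101 + 423.80×8 + 2.06×312 + 612.70×12 = 1862.18 + 294.92 + 3390.4 + 642.72 + 7352.4 = 13542.62
Index = 15281.61 / 13542.62 × 100 = 112.8409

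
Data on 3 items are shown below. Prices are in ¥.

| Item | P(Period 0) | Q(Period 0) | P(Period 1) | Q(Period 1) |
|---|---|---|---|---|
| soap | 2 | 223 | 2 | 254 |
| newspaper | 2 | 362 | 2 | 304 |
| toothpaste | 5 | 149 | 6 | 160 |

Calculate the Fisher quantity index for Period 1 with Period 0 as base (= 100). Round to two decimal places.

100.32

Laspeyres component (base-period weights):
ΣP(Period 0)Q(Period 1) = 2×254 + 2×304 + 5×160 = 508 + 608 + 800 = 1916
ΣP(Period 0)Q(Period 0) = 2×223 + 2×362 + 5×149 = 446 + 724 + 745 = 1915
L = 1916 / 1915 × 100 = 100.0522
Paasche component (current-period weights):
ΣP(Period 1)Q(Period 1) = 2×254 + 2×304 + 6×160 = 508 + 608 + 960 = 2076
ΣP(Period 1)Q(Period 0) = 2×223 + 2×362 + 6×149 = 446 + 724 + 894 = 2064
P = 2076 / 2064 × 100 = 100.5814
Fisher = √(L × P) = √(100.0522 × 100.5814) = 100.3165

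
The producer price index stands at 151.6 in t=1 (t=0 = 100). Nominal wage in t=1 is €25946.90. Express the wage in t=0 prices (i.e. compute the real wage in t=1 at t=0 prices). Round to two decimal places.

17115.37

Real = Nominal ÷ (Index/100) = 25946.90 ÷ (151.6/100)
     = 25946.90 ÷ 1.516 = 17115.3694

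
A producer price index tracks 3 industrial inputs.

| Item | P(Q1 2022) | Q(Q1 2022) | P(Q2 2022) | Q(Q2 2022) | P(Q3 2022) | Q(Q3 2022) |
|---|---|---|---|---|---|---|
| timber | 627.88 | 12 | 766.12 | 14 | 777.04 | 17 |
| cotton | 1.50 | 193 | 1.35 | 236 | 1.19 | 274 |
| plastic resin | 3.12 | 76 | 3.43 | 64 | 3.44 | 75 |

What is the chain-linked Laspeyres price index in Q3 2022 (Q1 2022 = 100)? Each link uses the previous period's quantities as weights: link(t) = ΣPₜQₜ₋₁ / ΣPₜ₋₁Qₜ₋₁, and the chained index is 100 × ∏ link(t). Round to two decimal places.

121.75

Link Q1 2022→Q2 2022:
ΣP(Q2 2022)Q(Q1 2022) = 766.12×12 + 1.35×193 + 3.43×76 = 9193.44 + 260.55 + 260.68 = 9714.67
ΣP(Q1 2022)Q(Q1 2022) = 627.88×12 + 1.50×193 + 3.12×76 = 7534.56 + 289.5 + 237.12 = 8061.18
link = 9714.67/8061.18 = 1.205118
Link Q2 2022→Q3 2022:
ΣP(Q3 2022)Q(Q2 2022) = 777.04×14 + 1.19×236 + 3.44×64 = 10878.56 + 280.84 + 220.16 = 11379.56
ΣP(Q2 2022)Q(Q2 2022) = 766.12×14 + 1.35×236 + 3.43×64 = 10725.68 + 318.6 + 219.52 = 11263.8
link = 11379.56/11263.8 = 1.010277
Chained index = 100 × 1.205118 × 1.010277 = 121.7503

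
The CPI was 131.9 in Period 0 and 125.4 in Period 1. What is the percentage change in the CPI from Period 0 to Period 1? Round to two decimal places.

-4.93%

Change = (125.4 − 131.9) / 131.9 × 100
       = -6.5 / 131.9 × 100 = -4.9280%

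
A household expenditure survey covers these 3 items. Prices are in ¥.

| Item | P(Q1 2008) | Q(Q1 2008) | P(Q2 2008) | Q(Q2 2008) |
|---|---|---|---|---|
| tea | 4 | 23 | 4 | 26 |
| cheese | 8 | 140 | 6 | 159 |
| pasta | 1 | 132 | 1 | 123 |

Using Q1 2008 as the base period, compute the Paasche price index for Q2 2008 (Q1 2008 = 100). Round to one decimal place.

Paasche price index uses current-period quantities as weights.
ΣP(Q2 2008)·Q(Q2 2008) = 4×26 + 6×159 + 1×123 = 104 + 954 + 123 = 1181
ΣP(Q1 2008)·Q(Q2 2008) = 4×26 + 8×159 + 1×123 = 104 + 1272 + 123 = 1499
Index = 1181 / 1499 × 100 = 78.7859

78.8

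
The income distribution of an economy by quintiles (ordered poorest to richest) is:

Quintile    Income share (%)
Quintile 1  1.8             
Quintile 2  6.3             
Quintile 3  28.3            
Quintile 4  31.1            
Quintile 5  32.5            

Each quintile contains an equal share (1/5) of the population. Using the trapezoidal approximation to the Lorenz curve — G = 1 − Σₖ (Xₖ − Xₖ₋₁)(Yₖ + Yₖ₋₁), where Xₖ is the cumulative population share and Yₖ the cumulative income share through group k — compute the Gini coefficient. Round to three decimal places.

0.345

Cumulative income shares Yₖ: 0.0180, 0.0810, 0.3640, 0.6750, 1.0000
Σ (Xₖ−Xₖ₋₁)(Yₖ+Yₖ₋₁) = (1/5)(0.0180+0.0000) + (1/5)(0.0810+0.0180) + (1/5)(0.3640+0.0810) + (1/5)(0.6750+0.3640) + (1/5)(1.0000+0.6750)
  = 0.0036 + 0.0198 + 0.0890 + 0.2078 + 0.3350 = 0.6552
G = 1 − 0.6552 = 0.3448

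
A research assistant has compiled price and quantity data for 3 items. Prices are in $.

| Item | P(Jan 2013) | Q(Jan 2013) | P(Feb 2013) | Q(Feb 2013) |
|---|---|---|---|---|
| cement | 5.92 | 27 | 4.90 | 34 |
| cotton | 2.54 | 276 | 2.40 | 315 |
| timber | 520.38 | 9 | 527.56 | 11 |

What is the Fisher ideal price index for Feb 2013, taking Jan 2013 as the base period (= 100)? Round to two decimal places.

99.99

Laspeyres component (base-period weights):
ΣP(Feb 2013)Q(Jan 2013) = 4.90×27 + 2.40×276 + 527.56×9 = 132.3 + 662.4 + 4748.04 = 5542.74
ΣP(Jan 2013)Q(Jan 2013) = 5.92×27 + 2.54×276 + 520.38×9 = 159.84 + 701.04 + 4683.42 = 5544.3
L = 5542.74 / 5544.3 × 100 = 99.9719
Paasche component (current-period weights):
ΣP(Feb 2013)Q(Feb 2013) = 4.90×34 + 2.40×315 + 527.56×11 = 166.6 + 756 + 5803.16 = 6725.76
ΣP(Jan 2013)Q(Feb 2013) = 5.92×34 + 2.54×315 + 520.38×11 = 201.28 + 800.1 + 5724.18 = 6725.56
P = 6725.76 / 6725.56 × 100 = 100.0030
Fisher = √(L × P) = √(99.9719 × 100.0030) = 99.9874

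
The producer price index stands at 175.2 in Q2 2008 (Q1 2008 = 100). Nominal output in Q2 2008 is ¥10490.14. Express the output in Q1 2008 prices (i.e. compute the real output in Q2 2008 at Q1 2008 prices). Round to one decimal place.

Real = Nominal ÷ (Index/100) = 10490.14 ÷ (175.2/100)
     = 10490.14 ÷ 1.752 = 5987.5228

5987.5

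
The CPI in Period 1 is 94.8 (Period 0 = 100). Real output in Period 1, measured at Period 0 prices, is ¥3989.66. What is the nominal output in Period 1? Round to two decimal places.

Nominal = Real × (Index/100) = 3989.66 × (94.8/100)
        = 3989.66 × 0.948 = 3782.1977

3782.20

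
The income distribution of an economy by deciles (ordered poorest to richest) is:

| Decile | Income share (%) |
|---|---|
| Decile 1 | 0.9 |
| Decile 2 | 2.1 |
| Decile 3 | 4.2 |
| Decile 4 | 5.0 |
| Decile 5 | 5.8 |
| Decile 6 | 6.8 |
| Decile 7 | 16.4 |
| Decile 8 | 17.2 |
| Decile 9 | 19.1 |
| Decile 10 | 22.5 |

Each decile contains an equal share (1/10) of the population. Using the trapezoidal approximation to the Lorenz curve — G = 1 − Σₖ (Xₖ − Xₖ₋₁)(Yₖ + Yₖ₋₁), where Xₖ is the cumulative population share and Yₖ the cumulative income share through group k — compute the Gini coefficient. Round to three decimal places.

Cumulative income shares Yₖ: 0.0090, 0.0300, 0.0720, 0.1220, 0.1800, 0.2480, 0.4120, 0.5840, 0.7750, 1.0000
Σ (Xₖ−Xₖ₋₁)(Yₖ+Yₖ₋₁) = (1/10)(0.0090+0.0000) + (1/10)(0.0300+0.0090) + (1/10)(0.0720+0.0300) + (1/10)(0.1220+0.0720) + (1/10)(0.1800+0.1220) + (1/10)(0.2480+0.1800) + (1/10)(0.4120+0.2480) + (1/10)(0.5840+0.4120) + (1/10)(0.7750+0.5840) + (1/10)(1.0000+0.7750)
  = 0.0009 + 0.0039 + 0.0102 + 0.0194 + 0.0302 + 0.0428 + 0.0660 + 0.0996 + 0.1359 + 0.1775 = 0.5864
G = 1 − 0.5864 = 0.4136

0.414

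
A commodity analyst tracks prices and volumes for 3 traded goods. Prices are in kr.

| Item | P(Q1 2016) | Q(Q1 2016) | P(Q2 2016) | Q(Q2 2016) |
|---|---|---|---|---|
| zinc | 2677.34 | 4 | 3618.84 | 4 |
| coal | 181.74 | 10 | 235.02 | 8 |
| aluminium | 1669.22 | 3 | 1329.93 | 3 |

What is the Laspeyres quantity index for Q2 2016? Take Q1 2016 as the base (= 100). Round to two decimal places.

97.93

Laspeyres quantity index uses base-period prices as weights.
ΣP(Q1 2016)·Q(Q2 2016) = 2677.34×4 + 181.74×8 + 1669.22×3 = 10709.36 + 1453.92 + 5007.66 = 17170.94
ΣP(Q1 2016)·Q(Q1 2016) = 2677.34×4 + 181.74×10 + 1669.22×3 = 10709.36 + 1817.4 + 5007.66 = 17534.42
Index = 17170.94 / 17534.42 × 100 = 97.9270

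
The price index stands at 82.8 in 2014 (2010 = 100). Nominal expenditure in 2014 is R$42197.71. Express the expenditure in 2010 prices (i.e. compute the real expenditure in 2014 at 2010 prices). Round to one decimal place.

50963.4

Real = Nominal ÷ (Index/100) = 42197.71 ÷ (82.8/100)
     = 42197.71 ÷ 0.828 = 50963.4179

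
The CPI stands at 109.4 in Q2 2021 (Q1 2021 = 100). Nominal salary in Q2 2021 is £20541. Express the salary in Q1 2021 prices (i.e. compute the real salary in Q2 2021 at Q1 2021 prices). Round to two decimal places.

Real = Nominal ÷ (Index/100) = 20541 ÷ (109.4/100)
     = 20541 ÷ 1.094 = 18776.0512

18776.05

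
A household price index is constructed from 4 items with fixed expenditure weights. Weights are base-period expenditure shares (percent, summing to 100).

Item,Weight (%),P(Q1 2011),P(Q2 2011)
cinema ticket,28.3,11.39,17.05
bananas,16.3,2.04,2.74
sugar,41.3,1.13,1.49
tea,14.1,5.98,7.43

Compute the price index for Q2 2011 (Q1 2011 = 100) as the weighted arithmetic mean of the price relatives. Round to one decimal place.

136.2

cinema ticket: 28.3 × (17.05/11.39) = 28.3 × 1.496927 = 42.3630
bananas: 16.3 × (2.74/2.04) = 16.3 × 1.343137 = 21.8931
sugar: 41.3 × (1.49/1.13) = 41.3 × 1.318584 = 54.4575
tea: 14.1 × (7.43/5.98) = 14.1 × 1.242475 = 17.5189
Index = Σ wᵢ·(p₁ᵢ/p₀ᵢ) = 42.3630 + 21.8931 + 54.4575 + 17.5189 = 136.2326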